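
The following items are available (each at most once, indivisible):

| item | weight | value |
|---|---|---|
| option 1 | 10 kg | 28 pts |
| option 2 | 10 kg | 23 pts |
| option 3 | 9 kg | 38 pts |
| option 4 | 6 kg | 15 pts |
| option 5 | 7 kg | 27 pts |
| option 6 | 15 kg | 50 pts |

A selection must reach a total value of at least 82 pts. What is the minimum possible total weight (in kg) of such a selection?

Subsets with value ≥ 82, sorted by total weight:
- option 3+option 6: weight 24, value 88
- option 1+option 3+option 5: weight 26, value 93
- option 2+option 3+option 5: weight 26, value 88
Minimum weight: 24 kg.

24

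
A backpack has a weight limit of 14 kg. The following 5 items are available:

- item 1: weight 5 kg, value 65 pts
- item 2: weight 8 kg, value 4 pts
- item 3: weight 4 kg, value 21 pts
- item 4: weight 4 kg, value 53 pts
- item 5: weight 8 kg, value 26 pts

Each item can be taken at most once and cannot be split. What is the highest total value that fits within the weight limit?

Check high-value combinations within 14 kg:
- item 1+item 3+item 4: weight 5+4+4=13, value 65+21+53=139
- item 1+item 4: weight 5+4=9, value 65+53=118
- item 1+item 5: weight 5+8=13, value 65+26=91
- item 1+item 3: weight 5+4=9, value 65+21=86
Best: 139 pts.

139 pts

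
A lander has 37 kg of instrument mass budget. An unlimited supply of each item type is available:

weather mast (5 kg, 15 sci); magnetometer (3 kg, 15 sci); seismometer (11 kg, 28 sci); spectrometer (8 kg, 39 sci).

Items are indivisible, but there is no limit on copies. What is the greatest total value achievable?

Best value-per-unit is magnetometer at 15/3; filling with it alone gives 12×15 = 180.
Optimal mix: 7×magnetometer + 2×spectrometer → mass 37, value 183.

183 sci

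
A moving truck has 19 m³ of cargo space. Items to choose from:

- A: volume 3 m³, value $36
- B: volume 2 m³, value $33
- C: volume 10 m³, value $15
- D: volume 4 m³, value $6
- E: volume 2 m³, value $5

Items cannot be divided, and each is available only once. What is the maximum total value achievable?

This is a 0/1 knapsack; check combinations near the capacity.
- A+B+C+D: volume 3+2+10+4=19, value 36+33+15+6=90
- A+B+C+E: volume 3+2+10+2=17, value 36+33+15+5=89
- A+B+C: volume 3+2+10=15, value 36+33+15=84
- A+B+D+E: volume 3+2+4+2=11, value 36+33+6+5=80
Best: $90.

$90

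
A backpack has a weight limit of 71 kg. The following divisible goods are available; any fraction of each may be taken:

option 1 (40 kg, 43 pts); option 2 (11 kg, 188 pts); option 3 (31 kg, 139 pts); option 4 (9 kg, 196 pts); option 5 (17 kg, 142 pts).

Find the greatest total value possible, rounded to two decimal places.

Take in order of value per unit:
- option 4 (196/9 per unit): all 9 → value 196, running total 196.00
- option 2 (188/11 per unit): all 11 → value 188, running total 384.00
- option 5 (142/17 per unit): all 17 → value 142, running total 526.00
- option 3 (139/31 per unit): all 31 → value 139, running total 665.00
- option 1 (43/40 per unit): 3 of 40 → value 3×43/40 = 3.2250, running total 668.23
Total 668.23.

668.23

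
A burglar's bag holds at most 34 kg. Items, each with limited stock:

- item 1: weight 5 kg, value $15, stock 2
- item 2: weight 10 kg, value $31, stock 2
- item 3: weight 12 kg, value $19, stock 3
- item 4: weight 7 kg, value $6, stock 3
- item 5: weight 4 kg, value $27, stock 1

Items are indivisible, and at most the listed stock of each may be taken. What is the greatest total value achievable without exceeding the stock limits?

Top feasible selections:
- 2×item 1 + 2×item 2 + 1×item 5: weight 34, value 119
- 1×item 1 + 2×item 2 + 1×item 5: weight 29, value 104
- 2×item 2 + 1×item 4 + 1×item 5: weight 31, value 95
Best: $119.

$119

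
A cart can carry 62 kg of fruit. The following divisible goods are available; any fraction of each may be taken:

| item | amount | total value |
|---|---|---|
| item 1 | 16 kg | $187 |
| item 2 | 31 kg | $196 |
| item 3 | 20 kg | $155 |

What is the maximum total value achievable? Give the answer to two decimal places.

506.39

Take in order of value per unit:
- item 1 (187/16 per unit): all 16 → value 187, running total 187.00
- item 3 (155/20 per unit): all 20 → value 155, running total 342.00
- item 2 (196/31 per unit): 26 of 31 → value 26×196/31 = 164.3871, running total 506.39
Total 506.39.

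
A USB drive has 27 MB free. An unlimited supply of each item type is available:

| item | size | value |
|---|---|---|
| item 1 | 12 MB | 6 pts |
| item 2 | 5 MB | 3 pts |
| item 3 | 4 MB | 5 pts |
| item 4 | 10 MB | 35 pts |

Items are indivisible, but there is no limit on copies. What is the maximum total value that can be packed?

Best value-per-unit is item 4 at 35/10; filling with it alone gives 2×35 = 70.
Optimal mix: 1×item 3 + 2×item 4 → size 24, value 75.

75 pts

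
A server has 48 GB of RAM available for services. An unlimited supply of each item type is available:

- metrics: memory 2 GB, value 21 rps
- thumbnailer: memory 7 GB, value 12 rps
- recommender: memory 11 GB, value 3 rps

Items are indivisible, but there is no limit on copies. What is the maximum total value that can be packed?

Best value-per-unit is metrics at 21/2, and filling with it alone uses memory 24×2=48. No mix of the others beats 24×21 = 504.

504 rps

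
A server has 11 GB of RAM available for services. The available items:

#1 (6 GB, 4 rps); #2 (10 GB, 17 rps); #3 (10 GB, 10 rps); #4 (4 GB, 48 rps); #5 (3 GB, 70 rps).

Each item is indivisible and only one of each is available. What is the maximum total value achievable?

118 rps

Check high-value combinations within 11 GB:
- #4+#5: memory 4+3=7, value 48+70=118
- #1+#5: memory 6+3=9, value 4+70=74
- #5: memory 3, value 70
Best: 118 rps.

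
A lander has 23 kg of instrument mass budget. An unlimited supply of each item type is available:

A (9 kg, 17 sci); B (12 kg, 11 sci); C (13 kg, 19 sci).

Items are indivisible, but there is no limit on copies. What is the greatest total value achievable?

Best value-per-unit is A at 17/9; filling with it alone gives 2×17 = 34.
Optimal mix: 1×A + 1×C → mass 22, value 36.

36 sci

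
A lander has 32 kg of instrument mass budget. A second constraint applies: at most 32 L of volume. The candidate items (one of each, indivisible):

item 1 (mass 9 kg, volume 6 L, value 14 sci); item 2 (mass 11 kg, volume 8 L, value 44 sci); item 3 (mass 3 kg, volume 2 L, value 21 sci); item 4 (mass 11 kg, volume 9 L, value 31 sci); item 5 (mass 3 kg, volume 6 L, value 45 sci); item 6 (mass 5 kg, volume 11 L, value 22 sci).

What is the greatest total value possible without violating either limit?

Feasible sets respecting both limits:
- item 2+item 3+item 4+item 5: mass 28, volume 25, value 141
- item 2+item 3+item 5+item 6: mass 22, volume 27, value 132
- item 1+item 2+item 5+item 6: mass 28, volume 31, value 125
Best: 141 sci.

141 sci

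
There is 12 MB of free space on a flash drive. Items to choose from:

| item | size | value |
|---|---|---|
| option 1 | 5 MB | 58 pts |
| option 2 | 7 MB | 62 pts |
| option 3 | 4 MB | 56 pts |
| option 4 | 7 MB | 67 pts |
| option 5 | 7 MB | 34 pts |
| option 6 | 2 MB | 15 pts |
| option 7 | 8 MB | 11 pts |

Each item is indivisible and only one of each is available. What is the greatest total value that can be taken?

129 pts

Check high-value combinations within 12 MB:
- option 1+option 3+option 6: size 5+4+2=11, value 58+56+15=129
- option 1+option 4: size 5+7=12, value 58+67=125
- option 3+option 4: size 4+7=11, value 56+67=123
- option 1+option 2: size 5+7=12, value 58+62=120
Best: 129 pts.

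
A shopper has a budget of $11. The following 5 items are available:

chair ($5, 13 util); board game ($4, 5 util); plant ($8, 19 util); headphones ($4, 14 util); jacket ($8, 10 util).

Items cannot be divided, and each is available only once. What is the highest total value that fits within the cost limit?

Check high-value combinations within $11:
- chair+headphones: cost 5+4=9, value 13+14=27
- plant: cost 8, value 19
- board game+headphones: cost 4+4=8, value 5+14=19
- chair+board game: cost 5+4=9, value 13+5=18
Best: 27 util.

27 util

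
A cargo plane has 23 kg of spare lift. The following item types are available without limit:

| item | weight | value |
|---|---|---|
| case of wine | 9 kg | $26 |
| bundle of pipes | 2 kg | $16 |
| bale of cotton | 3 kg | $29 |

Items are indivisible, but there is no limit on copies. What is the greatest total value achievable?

$219

Best value-per-unit is bale of cotton at 29/3; filling with it alone gives 7×29 = 203.
Optimal mix: 1×bundle of pipes + 7×bale of cotton → weight 23, value 219.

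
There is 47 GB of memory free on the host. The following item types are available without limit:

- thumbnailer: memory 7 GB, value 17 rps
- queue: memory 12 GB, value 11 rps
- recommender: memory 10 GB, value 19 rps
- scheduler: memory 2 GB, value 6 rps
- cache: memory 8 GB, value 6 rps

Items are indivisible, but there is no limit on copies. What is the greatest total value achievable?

Best value-per-unit is scheduler at 6/2, and filling with it alone uses memory 23×2=46. No mix of the others beats 23×6 = 138.

138 rps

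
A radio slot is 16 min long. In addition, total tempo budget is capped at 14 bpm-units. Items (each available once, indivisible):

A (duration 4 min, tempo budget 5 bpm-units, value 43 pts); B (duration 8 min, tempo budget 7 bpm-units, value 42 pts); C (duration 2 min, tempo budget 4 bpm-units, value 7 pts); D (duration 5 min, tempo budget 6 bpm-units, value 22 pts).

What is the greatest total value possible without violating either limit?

85 pts

Feasible sets respecting both limits:
- A+B: duration 12, tempo budget 12, value 85
- A+D: duration 9, tempo budget 11, value 65
- B+D: duration 13, tempo budget 13, value 64
Best: 85 pts.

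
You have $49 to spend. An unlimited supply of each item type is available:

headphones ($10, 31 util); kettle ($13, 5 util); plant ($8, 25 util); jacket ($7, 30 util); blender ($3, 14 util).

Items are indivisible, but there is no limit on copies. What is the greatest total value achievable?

Best value-per-unit is blender at 14/3; filling with it alone gives 16×14 = 224.
Optimal mix: 1×jacket + 14×blender → cost 49, value 226.

226 util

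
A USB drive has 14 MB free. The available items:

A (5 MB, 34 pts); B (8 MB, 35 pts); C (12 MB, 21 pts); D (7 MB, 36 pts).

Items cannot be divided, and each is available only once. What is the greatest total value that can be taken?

70 pts

Check high-value combinations within 14 MB:
- A+D: size 5+7=12, value 34+36=70
- A+B: size 5+8=13, value 34+35=69
- D: size 7, value 36
- B: size 8, value 35
- A: size 5, value 34
Best: 70 pts.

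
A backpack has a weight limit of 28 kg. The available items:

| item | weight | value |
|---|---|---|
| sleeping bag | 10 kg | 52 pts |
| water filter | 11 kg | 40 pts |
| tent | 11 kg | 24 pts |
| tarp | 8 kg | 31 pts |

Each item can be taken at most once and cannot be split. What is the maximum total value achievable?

92 pts

Check high-value combinations within 28 kg:
- sleeping bag+water filter: weight 10+11=21, value 52+40=92
- sleeping bag+tarp: weight 10+8=18, value 52+31=83
- sleeping bag+tent: weight 10+11=21, value 52+24=76
- water filter+tarp: weight 11+8=19, value 40+31=71
Best: 92 pts.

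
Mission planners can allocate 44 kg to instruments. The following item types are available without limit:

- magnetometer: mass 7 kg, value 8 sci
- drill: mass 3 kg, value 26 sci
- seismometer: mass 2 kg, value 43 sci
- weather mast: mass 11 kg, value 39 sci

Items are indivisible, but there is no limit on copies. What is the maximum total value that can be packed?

Best value-per-unit is seismometer at 43/2, and filling with it alone uses mass 22×2=44. No mix of the others beats 22×43 = 946.

946 sci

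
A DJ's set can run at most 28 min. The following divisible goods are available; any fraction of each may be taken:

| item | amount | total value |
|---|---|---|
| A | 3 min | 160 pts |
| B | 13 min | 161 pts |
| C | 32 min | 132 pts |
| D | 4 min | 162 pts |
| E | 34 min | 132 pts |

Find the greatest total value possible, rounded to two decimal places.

Take in order of value per unit:
- A (160/3 per unit): all 3 → value 160, running total 160.00
- D (162/4 per unit): all 4 → value 162, running total 322.00
- B (161/13 per unit): all 13 → value 161, running total 483.00
- C (132/32 per unit): 8 of 32 → value 8×132/32 = 33.0000, running total 516.00
Total 516.00.

516.00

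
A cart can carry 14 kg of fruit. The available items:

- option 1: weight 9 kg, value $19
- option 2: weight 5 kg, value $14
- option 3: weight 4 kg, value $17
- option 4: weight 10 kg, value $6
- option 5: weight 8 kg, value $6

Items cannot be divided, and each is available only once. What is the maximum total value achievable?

$36

Check high-value combinations within 14 kg:
- option 1+option 3: weight 9+4=13, value 19+17=36
- option 1+option 2: weight 9+5=14, value 19+14=33
- option 2+option 3: weight 5+4=9, value 14+17=31
Best: $36.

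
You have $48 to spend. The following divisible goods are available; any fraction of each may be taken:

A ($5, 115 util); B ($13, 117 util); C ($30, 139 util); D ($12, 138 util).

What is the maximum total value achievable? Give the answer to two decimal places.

453.40

Take in order of value per unit:
- A (115/5 per unit): all 5 → value 115, running total 115.00
- D (138/12 per unit): all 12 → value 138, running total 253.00
- B (117/13 per unit): all 13 → value 117, running total 370.00
- C (139/30 per unit): 18 of 30 → value 18×139/30 = 83.4000, running total 453.40
Total 453.40.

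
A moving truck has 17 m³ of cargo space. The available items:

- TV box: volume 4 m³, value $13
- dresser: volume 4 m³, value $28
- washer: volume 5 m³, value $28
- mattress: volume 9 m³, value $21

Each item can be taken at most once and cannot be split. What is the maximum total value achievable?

$69

This is a 0/1 knapsack; check combinations near the capacity.
- TV box+dresser+washer: volume 4+4+5=13, value 13+28+28=69
- TV box+dresser+mattress: volume 4+4+9=17, value 13+28+21=62
- dresser+washer: volume 4+5=9, value 28+28=56
Best: $69.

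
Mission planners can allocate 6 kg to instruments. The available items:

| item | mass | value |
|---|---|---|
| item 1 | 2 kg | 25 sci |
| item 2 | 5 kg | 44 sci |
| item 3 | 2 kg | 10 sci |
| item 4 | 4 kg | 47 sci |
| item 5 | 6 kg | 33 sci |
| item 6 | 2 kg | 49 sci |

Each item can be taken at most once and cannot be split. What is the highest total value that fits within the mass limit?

96 sci

Check high-value combinations within 6 kg:
- item 4+item 6: mass 4+2=6, value 47+49=96
- item 1+item 3+item 6: mass 2+2+2=6, value 25+10+49=84
- item 1+item 6: mass 2+2=4, value 25+49=74
- item 1+item 4: mass 2+4=6, value 25+47=72
- item 3+item 6: mass 2+2=4, value 10+49=59
Best: 96 sci.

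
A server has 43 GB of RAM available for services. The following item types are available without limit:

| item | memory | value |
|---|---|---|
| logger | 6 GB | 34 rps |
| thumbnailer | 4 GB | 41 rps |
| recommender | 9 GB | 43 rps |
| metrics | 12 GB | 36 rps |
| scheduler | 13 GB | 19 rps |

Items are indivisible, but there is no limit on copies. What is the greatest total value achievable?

410 rps

Best value-per-unit is thumbnailer at 41/4, and filling with it alone uses memory 10×4=40. No mix of the others beats 10×41 = 410.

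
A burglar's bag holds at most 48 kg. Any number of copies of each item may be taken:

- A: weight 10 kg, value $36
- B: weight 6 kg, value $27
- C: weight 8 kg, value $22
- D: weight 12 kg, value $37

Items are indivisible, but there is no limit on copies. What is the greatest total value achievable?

Best value-per-unit is B at 27/6, and filling with it alone uses weight 8×6=48. No mix of the others beats 8×27 = 216.

$216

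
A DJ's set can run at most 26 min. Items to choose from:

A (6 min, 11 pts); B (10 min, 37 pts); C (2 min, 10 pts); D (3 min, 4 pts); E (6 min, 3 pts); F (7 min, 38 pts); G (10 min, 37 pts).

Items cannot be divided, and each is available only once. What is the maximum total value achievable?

96 pts

Check high-value combinations within 26 min:
- A+B+C+F: duration 6+10+2+7=25, value 11+37+10+38=96
- A+C+F+G: duration 6+2+7+10=25, value 11+10+38+37=96
- A+B+D+F: duration 6+10+3+7=26, value 11+37+4+38=90
Best: 96 pts.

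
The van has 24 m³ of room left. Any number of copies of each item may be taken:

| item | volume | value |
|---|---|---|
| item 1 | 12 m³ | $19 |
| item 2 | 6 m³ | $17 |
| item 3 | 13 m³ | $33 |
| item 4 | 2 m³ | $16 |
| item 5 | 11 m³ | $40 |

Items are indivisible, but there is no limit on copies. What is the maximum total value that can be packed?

Best value-per-unit is item 4 at 16/2, and filling with it alone uses volume 12×2=24. No mix of the others beats 12×16 = 192.

$192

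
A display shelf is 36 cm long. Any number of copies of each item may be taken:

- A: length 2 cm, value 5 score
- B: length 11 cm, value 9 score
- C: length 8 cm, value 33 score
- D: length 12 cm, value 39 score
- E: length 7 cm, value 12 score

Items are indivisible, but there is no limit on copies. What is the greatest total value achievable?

Best value-per-unit is C at 33/8; filling with it alone gives 4×33 = 132.
Optimal mix: 2×A + 4×C → length 36, value 142.

142 score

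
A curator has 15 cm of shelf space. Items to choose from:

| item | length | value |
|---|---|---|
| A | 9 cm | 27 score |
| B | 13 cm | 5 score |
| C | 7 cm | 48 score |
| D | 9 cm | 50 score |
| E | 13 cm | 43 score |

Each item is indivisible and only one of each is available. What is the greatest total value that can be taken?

Check high-value combinations within 15 cm:
- D: length 9, value 50
- C: length 7, value 48
- E: length 13, value 43
- A: length 9, value 27
- B: length 13, value 5
Best: 50 score.

50 score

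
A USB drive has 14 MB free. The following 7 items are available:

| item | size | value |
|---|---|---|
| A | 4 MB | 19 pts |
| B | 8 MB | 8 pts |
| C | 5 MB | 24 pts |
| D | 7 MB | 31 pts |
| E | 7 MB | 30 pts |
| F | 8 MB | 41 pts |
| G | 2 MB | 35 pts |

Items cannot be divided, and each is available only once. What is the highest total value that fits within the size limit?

This is a 0/1 knapsack; check combinations near the capacity.
- A+F+G: size 4+8+2=14, value 19+41+35=95
- C+D+G: size 5+7+2=14, value 24+31+35=90
- C+E+G: size 5+7+2=14, value 24+30+35=89
- A+D+G: size 4+7+2=13, value 19+31+35=85
- A+E+G: size 4+7+2=13, value 19+30+35=84
Best: 95 pts.

95 pts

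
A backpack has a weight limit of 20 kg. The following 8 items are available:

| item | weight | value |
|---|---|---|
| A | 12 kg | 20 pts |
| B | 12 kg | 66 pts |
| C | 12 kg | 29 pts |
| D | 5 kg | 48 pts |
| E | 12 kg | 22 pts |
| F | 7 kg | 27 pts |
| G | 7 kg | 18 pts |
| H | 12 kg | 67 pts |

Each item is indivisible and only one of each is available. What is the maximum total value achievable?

115 pts

Check high-value combinations within 20 kg:
- D+H: weight 5+12=17, value 48+67=115
- B+D: weight 12+5=17, value 66+48=114
- F+H: weight 7+12=19, value 27+67=94
- B+F: weight 12+7=19, value 66+27=93
- D+F+G: weight 5+7+7=19, value 48+27+18=93
Best: 115 pts.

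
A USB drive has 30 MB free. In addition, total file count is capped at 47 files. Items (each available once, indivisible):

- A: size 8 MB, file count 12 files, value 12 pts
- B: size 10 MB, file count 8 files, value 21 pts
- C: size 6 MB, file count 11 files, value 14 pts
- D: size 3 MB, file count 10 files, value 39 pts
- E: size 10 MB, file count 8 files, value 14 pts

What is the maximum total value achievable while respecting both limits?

Feasible sets respecting both limits:
- B+C+D+E: size 29, file count 37, value 88
- A+B+C+D: size 27, file count 41, value 86
- A+C+D+E: size 27, file count 41, value 79
- B+C+D: size 19, file count 29, value 74
Best: 88 pts.

88 pts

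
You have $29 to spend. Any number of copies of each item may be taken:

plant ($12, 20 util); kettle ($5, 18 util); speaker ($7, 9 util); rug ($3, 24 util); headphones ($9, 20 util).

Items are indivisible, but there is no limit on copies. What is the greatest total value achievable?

216 util

Best value-per-unit is rug at 24/3, and filling with it alone uses cost 9×3=27. No mix of the others beats 9×24 = 216.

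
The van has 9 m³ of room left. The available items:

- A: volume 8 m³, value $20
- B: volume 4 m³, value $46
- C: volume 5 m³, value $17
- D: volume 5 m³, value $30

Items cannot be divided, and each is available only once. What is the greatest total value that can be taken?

Check high-value combinations within 9 m³:
- B+D: volume 4+5=9, value 46+30=76
- B+C: volume 4+5=9, value 46+17=63
- B: volume 4, value 46
- D: volume 5, value 30
- A: volume 8, value 20
Best: $76.

$76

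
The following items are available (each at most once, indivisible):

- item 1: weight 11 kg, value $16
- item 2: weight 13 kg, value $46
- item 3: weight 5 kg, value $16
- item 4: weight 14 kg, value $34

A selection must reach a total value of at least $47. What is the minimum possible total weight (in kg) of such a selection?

18

Subsets with value ≥ 47, sorted by total weight:
- item 2+item 3: weight 18, value 62
- item 3+item 4: weight 19, value 50
- item 1+item 2: weight 24, value 62
- item 1+item 4: weight 25, value 50
Minimum weight: 18 kg.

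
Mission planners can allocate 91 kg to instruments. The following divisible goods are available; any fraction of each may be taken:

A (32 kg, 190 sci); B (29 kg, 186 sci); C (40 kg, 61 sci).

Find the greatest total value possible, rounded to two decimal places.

Take in order of value per unit:
- B (186/29 per unit): all 29 → value 186, running total 186.00
- A (190/32 per unit): all 32 → value 190, running total 376.00
- C (61/40 per unit): 30 of 40 → value 30×61/40 = 45.7500, running total 421.75
Total 421.75.

421.75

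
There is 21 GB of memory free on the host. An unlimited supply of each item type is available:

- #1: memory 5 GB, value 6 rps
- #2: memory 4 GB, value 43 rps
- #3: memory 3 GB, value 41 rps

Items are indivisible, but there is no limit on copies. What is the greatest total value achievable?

Best value-per-unit is #3 at 41/3, and filling with it alone uses memory 7×3=21. No mix of the others beats 7×41 = 287.

287 rps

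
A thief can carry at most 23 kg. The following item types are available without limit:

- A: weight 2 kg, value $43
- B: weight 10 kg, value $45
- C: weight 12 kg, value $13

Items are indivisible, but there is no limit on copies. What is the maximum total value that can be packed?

$473

Best value-per-unit is A at 43/2, and filling with it alone uses weight 11×2=22. No mix of the others beats 11×43 = 473.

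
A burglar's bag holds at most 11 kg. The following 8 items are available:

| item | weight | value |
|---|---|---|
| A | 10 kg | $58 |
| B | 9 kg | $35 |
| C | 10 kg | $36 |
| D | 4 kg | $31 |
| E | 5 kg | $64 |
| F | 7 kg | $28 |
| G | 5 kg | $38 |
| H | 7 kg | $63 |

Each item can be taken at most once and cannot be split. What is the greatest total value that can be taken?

Check high-value combinations within 11 kg:
- E+G: weight 5+5=10, value 64+38=102
- D+E: weight 4+5=9, value 31+64=95
- D+H: weight 4+7=11, value 31+63=94
- D+G: weight 4+5=9, value 31+38=69
- E: weight 5, value 64
Best: $102.

$102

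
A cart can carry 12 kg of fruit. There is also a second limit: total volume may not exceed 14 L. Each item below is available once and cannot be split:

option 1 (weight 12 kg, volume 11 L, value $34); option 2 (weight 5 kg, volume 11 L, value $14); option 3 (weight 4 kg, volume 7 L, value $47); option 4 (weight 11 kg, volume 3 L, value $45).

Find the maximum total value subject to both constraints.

$47

Feasible sets respecting both limits:
- option 3: weight 4, volume 7, value 47
- option 4: weight 11, volume 3, value 45
- option 1: weight 12, volume 11, value 34
- option 2: weight 5, volume 11, value 14
Best: $47.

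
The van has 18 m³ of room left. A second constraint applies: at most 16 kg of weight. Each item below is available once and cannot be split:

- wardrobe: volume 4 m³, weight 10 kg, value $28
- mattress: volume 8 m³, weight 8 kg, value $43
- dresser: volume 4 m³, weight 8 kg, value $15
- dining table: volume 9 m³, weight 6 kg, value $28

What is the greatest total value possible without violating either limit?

$71

Feasible sets respecting both limits:
- mattress+dining table: volume 17, weight 14, value 71
- mattress+dresser: volume 12, weight 16, value 58
- wardrobe+dining table: volume 13, weight 16, value 56
- mattress: volume 8, weight 8, value 43
Best: $71.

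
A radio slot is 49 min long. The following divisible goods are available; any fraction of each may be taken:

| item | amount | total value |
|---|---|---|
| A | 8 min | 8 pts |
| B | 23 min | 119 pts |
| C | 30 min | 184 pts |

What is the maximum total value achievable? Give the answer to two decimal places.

Take in order of value per unit:
- C (184/30 per unit): all 30 → value 184, running total 184.00
- B (119/23 per unit): 19 of 23 → value 19×119/23 = 98.3043, running total 282.30
Total 282.30.

282.30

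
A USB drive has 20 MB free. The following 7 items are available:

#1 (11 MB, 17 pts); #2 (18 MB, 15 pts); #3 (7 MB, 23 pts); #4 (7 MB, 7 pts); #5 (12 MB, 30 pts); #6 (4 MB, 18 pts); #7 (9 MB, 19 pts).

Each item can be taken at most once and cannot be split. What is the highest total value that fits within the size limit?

60 pts

This is a 0/1 knapsack; check combinations near the capacity.
- #3+#6+#7: size 7+4+9=20, value 23+18+19=60
- #3+#5: size 7+12=19, value 23+30=53
- #5+#6: size 12+4=16, value 30+18=48
- #3+#4+#6: size 7+7+4=18, value 23+7+18=48
Best: 60 pts.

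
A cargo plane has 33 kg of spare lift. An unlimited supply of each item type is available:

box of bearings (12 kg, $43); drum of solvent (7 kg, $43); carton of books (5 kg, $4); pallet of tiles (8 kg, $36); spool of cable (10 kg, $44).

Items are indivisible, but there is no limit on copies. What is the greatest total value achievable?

Best value-per-unit is drum of solvent at 43/7; filling with it alone gives 4×43 = 172.
Optimal mix: 4×drum of solvent + 1×carton of books → weight 33, value 176.

$176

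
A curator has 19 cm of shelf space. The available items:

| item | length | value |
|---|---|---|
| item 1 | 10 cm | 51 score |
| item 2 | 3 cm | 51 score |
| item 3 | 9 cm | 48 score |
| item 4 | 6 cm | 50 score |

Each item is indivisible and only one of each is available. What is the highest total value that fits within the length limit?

Check high-value combinations within 19 cm:
- item 1+item 2+item 4: length 10+3+6=19, value 51+51+50=152
- item 2+item 3+item 4: length 3+9+6=18, value 51+48+50=149
- item 1+item 2: length 10+3=13, value 51+51=102
Best: 152 score.

152 score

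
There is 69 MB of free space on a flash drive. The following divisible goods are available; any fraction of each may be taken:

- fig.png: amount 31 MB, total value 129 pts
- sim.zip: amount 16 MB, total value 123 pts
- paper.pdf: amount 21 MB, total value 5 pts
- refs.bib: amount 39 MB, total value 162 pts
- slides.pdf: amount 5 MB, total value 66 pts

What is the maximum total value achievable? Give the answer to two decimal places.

Take in order of value per unit:
- slides.pdf (66/5 per unit): all 5 → value 66, running total 66.00
- sim.zip (123/16 per unit): all 16 → value 123, running total 189.00
- fig.png (129/31 per unit): all 31 → value 129, running total 318.00
- refs.bib (162/39 per unit): 17 of 39 → value 17×162/39 = 70.6154, running total 388.62
Total 388.62.

388.62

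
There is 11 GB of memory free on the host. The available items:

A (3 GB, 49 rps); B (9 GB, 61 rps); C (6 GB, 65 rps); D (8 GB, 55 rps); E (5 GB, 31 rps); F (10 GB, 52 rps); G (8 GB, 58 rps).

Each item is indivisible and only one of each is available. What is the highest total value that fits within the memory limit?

Check high-value combinations within 11 GB:
- A+C: memory 3+6=9, value 49+65=114
- A+G: memory 3+8=11, value 49+58=107
- A+D: memory 3+8=11, value 49+55=104
Best: 114 rps.

114 rps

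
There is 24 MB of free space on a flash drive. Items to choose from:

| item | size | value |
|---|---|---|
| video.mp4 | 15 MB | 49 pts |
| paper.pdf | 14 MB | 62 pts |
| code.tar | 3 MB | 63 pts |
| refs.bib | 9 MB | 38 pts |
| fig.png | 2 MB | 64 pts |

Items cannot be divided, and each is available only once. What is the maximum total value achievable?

Check high-value combinations within 24 MB:
- paper.pdf+code.tar+fig.png: size 14+3+2=19, value 62+63+64=189
- video.mp4+code.tar+fig.png: size 15+3+2=20, value 49+63+64=176
- code.tar+refs.bib+fig.png: size 3+9+2=14, value 63+38+64=165
Best: 189 pts.

189 pts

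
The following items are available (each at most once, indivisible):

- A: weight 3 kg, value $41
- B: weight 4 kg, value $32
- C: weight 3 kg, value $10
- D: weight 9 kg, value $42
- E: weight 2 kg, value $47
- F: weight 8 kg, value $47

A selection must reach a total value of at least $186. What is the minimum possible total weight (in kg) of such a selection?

Subsets with value ≥ 186, sorted by total weight:
- A+C+D+E+F: weight 25, value 187
- A+B+D+E+F: weight 26, value 209
- A+B+C+D+E+F: weight 29, value 219
Minimum weight: 25 kg.

25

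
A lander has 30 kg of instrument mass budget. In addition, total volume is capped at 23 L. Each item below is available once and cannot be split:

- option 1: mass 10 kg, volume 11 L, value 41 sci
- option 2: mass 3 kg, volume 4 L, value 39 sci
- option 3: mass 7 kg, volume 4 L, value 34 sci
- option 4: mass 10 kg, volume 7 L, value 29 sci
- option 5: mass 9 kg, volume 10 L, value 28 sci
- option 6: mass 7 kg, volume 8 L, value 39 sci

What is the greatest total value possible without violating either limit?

Feasible sets respecting both limits:
- option 2+option 3+option 4+option 6: mass 27, volume 23, value 141
- option 1+option 2+option 6: mass 20, volume 23, value 119
- option 1+option 2+option 3: mass 20, volume 19, value 114
- option 1+option 3+option 6: mass 24, volume 23, value 114
Best: 141 sci.

141 sci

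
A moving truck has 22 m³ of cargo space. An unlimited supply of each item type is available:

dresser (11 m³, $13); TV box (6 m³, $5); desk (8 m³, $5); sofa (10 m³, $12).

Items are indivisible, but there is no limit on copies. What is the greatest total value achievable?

$26

Best value-per-unit is sofa at 12/10; filling with it alone gives 2×12 = 24.
Optimal mix: 2×dresser → volume 22, value 26.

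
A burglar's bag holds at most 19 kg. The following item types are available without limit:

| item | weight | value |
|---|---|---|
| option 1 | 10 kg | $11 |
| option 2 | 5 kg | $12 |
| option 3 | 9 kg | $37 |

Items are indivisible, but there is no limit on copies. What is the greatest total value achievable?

Best value-per-unit is option 3 at 37/9, and filling with it alone uses weight 2×9=18. No mix of the others beats 2×37 = 74.

$74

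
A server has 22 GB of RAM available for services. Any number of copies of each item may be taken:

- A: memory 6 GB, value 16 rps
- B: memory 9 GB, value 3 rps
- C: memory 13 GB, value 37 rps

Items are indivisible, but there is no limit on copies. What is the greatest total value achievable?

53 rps

Best value-per-unit is C at 37/13; filling with it alone gives 1×37 = 37.
Optimal mix: 1×A + 1×C → memory 19, value 53.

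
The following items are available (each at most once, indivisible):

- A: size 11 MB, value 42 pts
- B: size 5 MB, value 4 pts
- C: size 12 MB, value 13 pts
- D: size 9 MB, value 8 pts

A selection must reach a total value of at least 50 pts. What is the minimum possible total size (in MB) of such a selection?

Subsets with value ≥ 50, sorted by total size:
- A+D: size 20, value 50
- A+C: size 23, value 55
- A+B+D: size 25, value 54
Minimum size: 20 MB.

20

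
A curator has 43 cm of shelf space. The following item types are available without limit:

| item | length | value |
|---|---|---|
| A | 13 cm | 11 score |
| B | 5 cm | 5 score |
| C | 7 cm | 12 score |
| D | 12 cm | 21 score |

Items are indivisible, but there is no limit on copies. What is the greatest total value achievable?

Best value-per-unit is D at 21/12; filling with it alone gives 3×21 = 63.
Optimal mix: 1×C + 3×D → length 43, value 75.

75 score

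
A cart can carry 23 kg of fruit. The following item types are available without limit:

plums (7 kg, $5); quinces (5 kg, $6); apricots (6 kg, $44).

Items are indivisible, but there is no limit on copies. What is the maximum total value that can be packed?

Best value-per-unit is apricots at 44/6; filling with it alone gives 3×44 = 132.
Optimal mix: 1×quinces + 3×apricots → weight 23, value 138.

$138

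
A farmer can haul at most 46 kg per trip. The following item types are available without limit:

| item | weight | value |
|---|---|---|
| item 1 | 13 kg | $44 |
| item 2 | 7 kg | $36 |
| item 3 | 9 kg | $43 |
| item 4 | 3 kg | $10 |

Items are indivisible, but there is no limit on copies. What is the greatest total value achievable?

Best value-per-unit is item 2 at 36/7; filling with it alone gives 6×36 = 216.
Optimal mix: 4×item 2 + 2×item 3 → weight 46, value 230.

$230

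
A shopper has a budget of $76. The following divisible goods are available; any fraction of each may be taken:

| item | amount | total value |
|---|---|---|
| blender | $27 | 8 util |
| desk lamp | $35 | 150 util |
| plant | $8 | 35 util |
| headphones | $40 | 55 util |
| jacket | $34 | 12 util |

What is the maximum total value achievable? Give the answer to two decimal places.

Take in order of value per unit:
- plant (35/8 per unit): all 8 → value 35, running total 35.00
- desk lamp (150/35 per unit): all 35 → value 150, running total 185.00
- headphones (55/40 per unit): 33 of 40 → value 33×55/40 = 45.3750, running total 230.38
Total 230.38.

230.38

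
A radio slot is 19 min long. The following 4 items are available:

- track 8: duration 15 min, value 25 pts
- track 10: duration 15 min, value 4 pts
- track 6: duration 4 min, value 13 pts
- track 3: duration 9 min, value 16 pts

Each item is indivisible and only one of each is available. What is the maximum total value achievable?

This is a 0/1 knapsack; check combinations near the capacity.
- track 8+track 6: duration 15+4=19, value 25+13=38
- track 6+track 3: duration 4+9=13, value 13+16=29
- track 8: duration 15, value 25
- track 10+track 6: duration 15+4=19, value 4+13=17
Best: 38 pts.

38 pts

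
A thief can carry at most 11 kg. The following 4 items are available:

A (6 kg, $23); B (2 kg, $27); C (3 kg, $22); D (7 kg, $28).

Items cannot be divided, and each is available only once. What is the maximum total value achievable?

$72

Check high-value combinations within 11 kg:
- A+B+C: weight 6+2+3=11, value 23+27+22=72
- B+D: weight 2+7=9, value 27+28=55
- A+B: weight 6+2=8, value 23+27=50
- C+D: weight 3+7=10, value 22+28=50
- B+C: weight 2+3=5, value 27+22=49
Best: $72.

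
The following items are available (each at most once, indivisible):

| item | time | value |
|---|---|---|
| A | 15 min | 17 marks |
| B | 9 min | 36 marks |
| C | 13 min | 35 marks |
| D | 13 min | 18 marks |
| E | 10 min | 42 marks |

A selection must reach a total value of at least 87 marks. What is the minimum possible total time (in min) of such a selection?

Subsets with value ≥ 87, sorted by total time:
- B+C+E: time 32, value 113
- B+D+E: time 32, value 96
Minimum time: 32 min.

32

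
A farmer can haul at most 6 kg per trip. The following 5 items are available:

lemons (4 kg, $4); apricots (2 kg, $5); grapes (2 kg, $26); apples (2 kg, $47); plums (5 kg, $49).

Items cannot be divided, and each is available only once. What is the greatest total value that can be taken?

$78

This is a 0/1 knapsack; check combinations near the capacity.
- apricots+grapes+apples: weight 2+2+2=6, value 5+26+47=78
- grapes+apples: weight 2+2=4, value 26+47=73
- apricots+apples: weight 2+2=4, value 5+47=52
Best: $78.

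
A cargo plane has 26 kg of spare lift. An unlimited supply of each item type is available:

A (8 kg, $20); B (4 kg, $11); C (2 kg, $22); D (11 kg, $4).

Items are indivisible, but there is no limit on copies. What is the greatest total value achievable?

$286

Best value-per-unit is C at 22/2, and filling with it alone uses weight 13×2=26. No mix of the others beats 13×22 = 286.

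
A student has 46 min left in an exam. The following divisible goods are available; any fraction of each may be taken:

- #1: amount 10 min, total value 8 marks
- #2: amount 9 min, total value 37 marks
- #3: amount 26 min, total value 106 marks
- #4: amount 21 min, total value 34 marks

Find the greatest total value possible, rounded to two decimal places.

160.81

Take in order of value per unit:
- #2 (37/9 per unit): all 9 → value 37, running total 37.00
- #3 (106/26 per unit): all 26 → value 106, running total 143.00
- #4 (34/21 per unit): 11 of 21 → value 11×34/21 = 17.8095, running total 160.81
Total 160.81.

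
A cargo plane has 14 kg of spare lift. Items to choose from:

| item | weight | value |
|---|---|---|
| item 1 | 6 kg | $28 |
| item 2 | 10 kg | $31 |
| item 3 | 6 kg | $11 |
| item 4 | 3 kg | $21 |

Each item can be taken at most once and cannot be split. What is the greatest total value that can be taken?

$52

This is a 0/1 knapsack; check combinations near the capacity.
- item 2+item 4: weight 10+3=13, value 31+21=52
- item 1+item 4: weight 6+3=9, value 28+21=49
- item 1+item 3: weight 6+6=12, value 28+11=39
- item 3+item 4: weight 6+3=9, value 11+21=32
Best: $52.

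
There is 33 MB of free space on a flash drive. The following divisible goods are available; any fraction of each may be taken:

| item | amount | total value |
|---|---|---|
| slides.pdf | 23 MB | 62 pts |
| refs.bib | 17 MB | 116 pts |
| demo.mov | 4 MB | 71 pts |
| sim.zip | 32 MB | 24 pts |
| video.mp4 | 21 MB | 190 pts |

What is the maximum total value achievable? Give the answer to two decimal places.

315.59

Take in order of value per unit:
- demo.mov (71/4 per unit): all 4 → value 71, running total 71.00
- video.mp4 (190/21 per unit): all 21 → value 190, running total 261.00
- refs.bib (116/17 per unit): 8 of 17 → value 8×116/17 = 54.5882, running total 315.59
Total 315.59.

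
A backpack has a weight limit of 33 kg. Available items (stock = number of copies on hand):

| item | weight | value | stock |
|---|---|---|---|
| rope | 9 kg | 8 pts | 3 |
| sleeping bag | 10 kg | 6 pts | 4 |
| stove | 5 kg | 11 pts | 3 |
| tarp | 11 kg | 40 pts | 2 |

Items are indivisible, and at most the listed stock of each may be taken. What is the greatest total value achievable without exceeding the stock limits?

102 pts

Best selections within weight 33 and stock limits:
- 2×stove + 2×tarp: weight 32, value 102
- 1×stove + 2×tarp: weight 27, value 91
- 1×rope + 2×tarp: weight 31, value 88
Best: 102 pts.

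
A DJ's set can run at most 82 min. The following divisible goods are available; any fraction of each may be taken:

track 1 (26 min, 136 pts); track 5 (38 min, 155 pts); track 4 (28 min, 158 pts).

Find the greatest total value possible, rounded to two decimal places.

Take in order of value per unit:
- track 4 (158/28 per unit): all 28 → value 158, running total 158.00
- track 1 (136/26 per unit): all 26 → value 136, running total 294.00
- track 5 (155/38 per unit): 28 of 38 → value 28×155/38 = 114.2105, running total 408.21
Total 408.21.

408.21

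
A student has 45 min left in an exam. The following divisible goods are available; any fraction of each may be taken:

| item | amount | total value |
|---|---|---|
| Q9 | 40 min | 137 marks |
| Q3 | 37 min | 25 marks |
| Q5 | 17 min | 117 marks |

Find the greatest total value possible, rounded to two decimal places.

212.90

Take in order of value per unit:
- Q5 (117/17 per unit): all 17 → value 117, running total 117.00
- Q9 (137/40 per unit): 28 of 40 → value 28×137/40 = 95.9000, running total 212.90
Total 212.90.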